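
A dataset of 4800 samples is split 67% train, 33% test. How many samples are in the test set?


Train samples = 4800 * 67% = 3216
Test samples = 4800 - 3216
= 1584

1584


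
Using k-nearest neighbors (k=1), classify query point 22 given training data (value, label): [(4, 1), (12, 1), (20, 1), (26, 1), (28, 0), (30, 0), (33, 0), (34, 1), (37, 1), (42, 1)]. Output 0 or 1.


Distances from query 22:
Point 20 (class 1): distance = 2
K=1 nearest neighbors: classes = [1]
Votes for class 1: 1 / 1
Majority vote => class 1

1


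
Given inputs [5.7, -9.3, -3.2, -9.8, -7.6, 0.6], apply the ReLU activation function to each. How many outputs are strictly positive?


ReLU(x) = max(0, x) for each element:
ReLU(5.7) = 5.7
ReLU(-9.3) = 0
ReLU(-3.2) = 0
ReLU(-9.8) = 0
ReLU(-7.6) = 0
ReLU(0.6) = 0.6
Active neurons (>0): 2

2


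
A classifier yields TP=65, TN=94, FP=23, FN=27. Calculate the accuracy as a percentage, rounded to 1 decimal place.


Accuracy = (TP + TN) / (TP + TN + FP + FN) * 100
= (65 + 94) / (65 + 94 + 23 + 27)
= 159 / 209
= 0.7608
= 76.1%

76.1


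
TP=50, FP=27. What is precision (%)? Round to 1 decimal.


Precision = TP / (TP + FP) * 100
= 50 / (50 + 27)
= 50 / 77
= 0.6494
= 64.9%

64.9


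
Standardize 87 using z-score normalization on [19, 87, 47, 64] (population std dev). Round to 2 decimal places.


Mean = (19 + 87 + 47 + 64) / 4 = 54.25
Variance = sum((x_i - mean)^2) / n = 615.6875
Std = sqrt(615.6875) = 24.8131
Z = (x - mean) / std
= (87 - 54.25) / 24.8131
= 32.75 / 24.8131
= 1.32

1.32


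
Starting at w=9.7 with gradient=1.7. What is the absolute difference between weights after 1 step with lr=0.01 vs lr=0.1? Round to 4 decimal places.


With lr=0.01: w_new = 9.7 - 0.01 * 1.7 = 9.683
With lr=0.1: w_new = 9.7 - 0.1 * 1.7 = 9.53
Absolute difference = |9.683 - 9.53|
= 0.1530

0.1530


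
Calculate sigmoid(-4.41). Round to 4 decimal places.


sigmoid(z) = 1 / (1 + exp(-z))
exp(-(-4.41)) = exp(4.41) = 82.2695
1 + 82.2695 = 83.2695
1 / 83.2695 = 0.0120

0.0120


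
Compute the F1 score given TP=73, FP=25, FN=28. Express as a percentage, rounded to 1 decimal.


Precision = TP / (TP + FP) = 73 / 98 = 0.7449
Recall = TP / (TP + FN) = 73 / 101 = 0.7228
F1 = 2 * P * R / (P + R)
= 2 * 0.7449 * 0.7228 / (0.7449 + 0.7228)
= 1.0768 / 1.4677
= 0.7337
As percentage: 73.4%

73.4


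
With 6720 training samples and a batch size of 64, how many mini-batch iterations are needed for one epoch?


Iterations per epoch = dataset_size / batch_size
= 6720 / 64
= 105

105


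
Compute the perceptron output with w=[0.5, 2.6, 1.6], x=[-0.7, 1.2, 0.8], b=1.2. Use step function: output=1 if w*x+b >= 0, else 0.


z = w . x + b
= 0.5*-0.7 + 2.6*1.2 + 1.6*0.8 + 1.2
= -0.35 + 3.12 + 1.28 + 1.2
= 4.05 + 1.2
= 5.25
Since z = 5.25 >= 0, output = 1

1


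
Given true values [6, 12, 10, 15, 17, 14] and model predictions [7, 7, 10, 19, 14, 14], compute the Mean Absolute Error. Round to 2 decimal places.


Absolute errors: [1, 5, 0, 4, 3, 0]
Sum of absolute errors = 13
MAE = 13 / 6 = 2.17

2.17


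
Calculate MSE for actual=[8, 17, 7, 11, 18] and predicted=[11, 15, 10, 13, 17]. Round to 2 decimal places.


Differences: [-3, 2, -3, -2, 1]
Squared errors: [9, 4, 9, 4, 1]
Sum of squared errors = 27
MSE = 27 / 5 = 5.40

5.40


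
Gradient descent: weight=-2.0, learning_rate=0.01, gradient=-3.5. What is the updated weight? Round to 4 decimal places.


w_new = w_old - lr * gradient
= -2.0 - 0.01 * -3.5
= -2.0 - (-0.035)
= -1.9650

-1.9650


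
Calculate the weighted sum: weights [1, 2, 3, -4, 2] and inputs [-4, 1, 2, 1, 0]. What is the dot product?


Element-wise products:
1 * -4 = -4
2 * 1 = 2
3 * 2 = 6
-4 * 1 = -4
2 * 0 = 0
Sum = -4 + 2 + 6 + -4 + 0
= 0

0


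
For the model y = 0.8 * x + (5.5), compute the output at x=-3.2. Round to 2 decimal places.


y = 0.8 * -3.2 + (5.5)
= -2.56 + (5.5)
= 2.94

2.94


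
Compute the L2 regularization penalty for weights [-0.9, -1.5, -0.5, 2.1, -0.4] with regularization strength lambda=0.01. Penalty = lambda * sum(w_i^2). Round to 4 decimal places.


Squaring each weight:
(-0.9)^2 = 0.81
(-1.5)^2 = 2.25
(-0.5)^2 = 0.25
2.1^2 = 4.41
(-0.4)^2 = 0.16
Sum of squares = 7.88
Penalty = 0.01 * 7.88 = 0.0788

0.0788


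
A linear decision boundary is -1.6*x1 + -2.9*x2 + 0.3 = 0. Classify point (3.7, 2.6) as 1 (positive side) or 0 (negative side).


Compute -1.6 * 3.7 + -2.9 * 2.6 + 0.3
= -5.92 + -7.54 + 0.3
= -13.16
Since -13.16 < 0, the point is on the negative side.

0


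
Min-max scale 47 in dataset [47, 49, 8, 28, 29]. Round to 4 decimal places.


Min = 8, Max = 49
Range = 49 - 8 = 41
Scaled = (x - min) / (max - min)
= (47 - 8) / 41
= 39 / 41
= 0.9512

0.9512


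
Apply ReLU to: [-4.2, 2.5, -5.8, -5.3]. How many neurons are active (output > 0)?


ReLU(x) = max(0, x) for each element:
ReLU(-4.2) = 0
ReLU(2.5) = 2.5
ReLU(-5.8) = 0
ReLU(-5.3) = 0
Active neurons (>0): 1

1


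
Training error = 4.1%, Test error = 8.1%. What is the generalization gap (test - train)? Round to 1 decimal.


Generalization gap = test_error - train_error
= 8.1 - 4.1
= 4.0%
A moderate gap.

4.0


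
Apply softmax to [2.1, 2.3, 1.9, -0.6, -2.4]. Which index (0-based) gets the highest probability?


Softmax is a monotonic transformation, so it preserves the argmax.
We need to find the index of the maximum logit.
Index 0: 2.1
Index 1: 2.3
Index 2: 1.9
Index 3: -0.6
Index 4: -2.4
Maximum logit = 2.3 at index 1

1


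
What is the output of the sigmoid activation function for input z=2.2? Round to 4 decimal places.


sigmoid(z) = 1 / (1 + exp(-z))
exp(-(2.2)) = exp(-2.2) = 0.1108
1 + 0.1108 = 1.1108
1 / 1.1108 = 0.9002

0.9002


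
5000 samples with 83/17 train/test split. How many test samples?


Train samples = 5000 * 83% = 4150
Test samples = 5000 - 4150
= 850

850


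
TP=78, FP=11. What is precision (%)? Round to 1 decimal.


Precision = TP / (TP + FP) * 100
= 78 / (78 + 11)
= 78 / 89
= 0.8764
= 87.6%

87.6


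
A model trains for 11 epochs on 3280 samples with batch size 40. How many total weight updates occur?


Iterations per epoch = 3280 / 40 = 82
Total updates = iterations_per_epoch * epochs
= 82 * 11
= 902

902


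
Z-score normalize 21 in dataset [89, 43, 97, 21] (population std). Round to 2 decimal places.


Mean = (89 + 43 + 97 + 21) / 4 = 62.5
Variance = sum((x_i - mean)^2) / n = 998.75
Std = sqrt(998.75) = 31.603
Z = (x - mean) / std
= (21 - 62.5) / 31.603
= -41.5 / 31.603
= -1.31

-1.31


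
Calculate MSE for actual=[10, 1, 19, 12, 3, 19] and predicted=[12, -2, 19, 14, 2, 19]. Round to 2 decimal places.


Differences: [-2, 3, 0, -2, 1, 0]
Squared errors: [4, 9, 0, 4, 1, 0]
Sum of squared errors = 18
MSE = 18 / 6 = 3.00

3.00


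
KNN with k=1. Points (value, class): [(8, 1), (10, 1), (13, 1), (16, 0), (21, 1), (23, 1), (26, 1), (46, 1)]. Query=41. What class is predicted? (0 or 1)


Distances from query 41:
Point 46 (class 1): distance = 5
K=1 nearest neighbors: classes = [1]
Votes for class 1: 1 / 1
Majority vote => class 1

1


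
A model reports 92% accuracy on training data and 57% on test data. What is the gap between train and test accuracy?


Gap = train_accuracy - test_accuracy
= 92 - 57
= 35%
This large gap strongly indicates overfitting.

35


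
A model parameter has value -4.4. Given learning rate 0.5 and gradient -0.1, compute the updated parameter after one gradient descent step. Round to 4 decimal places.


w_new = w_old - lr * gradient
= -4.4 - 0.5 * -0.1
= -4.4 - (-0.05)
= -4.3500

-4.3500


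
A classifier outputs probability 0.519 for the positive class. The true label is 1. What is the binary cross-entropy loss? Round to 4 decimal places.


For y=1: Loss = -log(p)
= -log(0.519)
= -(-0.6559)
= 0.6559

0.6559


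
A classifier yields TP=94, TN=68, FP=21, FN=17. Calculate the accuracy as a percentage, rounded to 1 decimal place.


Accuracy = (TP + TN) / (TP + TN + FP + FN) * 100
= (94 + 68) / (94 + 68 + 21 + 17)
= 162 / 200
= 0.81
= 81.0%

81.0


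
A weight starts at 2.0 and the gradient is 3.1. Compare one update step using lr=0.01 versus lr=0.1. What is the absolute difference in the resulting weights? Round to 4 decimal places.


With lr=0.01: w_new = 2.0 - 0.01 * 3.1 = 1.969
With lr=0.1: w_new = 2.0 - 0.1 * 3.1 = 1.69
Absolute difference = |1.969 - 1.69|
= 0.2790

0.2790


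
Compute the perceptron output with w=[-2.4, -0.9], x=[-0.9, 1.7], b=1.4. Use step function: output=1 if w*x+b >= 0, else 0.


z = w . x + b
= -2.4*-0.9 + -0.9*1.7 + 1.4
= 2.16 + -1.53 + 1.4
= 0.63 + 1.4
= 2.03
Since z = 2.03 >= 0, output = 1

1


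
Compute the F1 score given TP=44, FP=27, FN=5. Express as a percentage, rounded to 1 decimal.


Precision = TP / (TP + FP) = 44 / 71 = 0.6197
Recall = TP / (TP + FN) = 44 / 49 = 0.898
F1 = 2 * P * R / (P + R)
= 2 * 0.6197 * 0.898 / (0.6197 + 0.898)
= 1.113 / 1.5177
= 0.7333
As percentage: 73.3%

73.3


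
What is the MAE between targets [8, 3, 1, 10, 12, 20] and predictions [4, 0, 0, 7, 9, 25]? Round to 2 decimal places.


Absolute errors: [4, 3, 1, 3, 3, 5]
Sum of absolute errors = 19
MAE = 19 / 6 = 3.17

3.17


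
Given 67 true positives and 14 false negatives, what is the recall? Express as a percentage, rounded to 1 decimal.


Recall = TP / (TP + FN) * 100
= 67 / (67 + 14)
= 67 / 81
= 0.8272
= 82.7%

82.7


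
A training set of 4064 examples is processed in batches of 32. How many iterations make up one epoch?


Iterations per epoch = dataset_size / batch_size
= 4064 / 32
= 127

127


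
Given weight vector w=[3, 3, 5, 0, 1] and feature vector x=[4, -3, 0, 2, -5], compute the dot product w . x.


Element-wise products:
3 * 4 = 12
3 * -3 = -9
5 * 0 = 0
0 * 2 = 0
1 * -5 = -5
Sum = 12 + -9 + 0 + 0 + -5
= -2

-2


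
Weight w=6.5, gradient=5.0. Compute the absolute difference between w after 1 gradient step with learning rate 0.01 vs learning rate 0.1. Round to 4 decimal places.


With lr=0.01: w_new = 6.5 - 0.01 * 5.0 = 6.45
With lr=0.1: w_new = 6.5 - 0.1 * 5.0 = 6.0
Absolute difference = |6.45 - 6.0|
= 0.4500

0.4500


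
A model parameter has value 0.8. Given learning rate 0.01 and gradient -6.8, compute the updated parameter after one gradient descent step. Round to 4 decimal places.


w_new = w_old - lr * gradient
= 0.8 - 0.01 * -6.8
= 0.8 - (-0.068)
= 0.8680

0.8680


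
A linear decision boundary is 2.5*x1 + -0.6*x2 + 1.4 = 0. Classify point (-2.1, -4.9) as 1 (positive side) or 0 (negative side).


Compute 2.5 * -2.1 + -0.6 * -4.9 + 1.4
= -5.25 + 2.94 + 1.4
= -0.91
Since -0.91 < 0, the point is on the negative side.

0


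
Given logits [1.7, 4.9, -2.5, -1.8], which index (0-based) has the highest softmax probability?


Softmax is a monotonic transformation, so it preserves the argmax.
We need to find the index of the maximum logit.
Index 0: 1.7
Index 1: 4.9
Index 2: -2.5
Index 3: -1.8
Maximum logit = 4.9 at index 1

1


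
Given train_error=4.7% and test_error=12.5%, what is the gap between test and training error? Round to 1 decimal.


Generalization gap = test_error - train_error
= 12.5 - 4.7
= 7.8%
A moderate gap.

7.8


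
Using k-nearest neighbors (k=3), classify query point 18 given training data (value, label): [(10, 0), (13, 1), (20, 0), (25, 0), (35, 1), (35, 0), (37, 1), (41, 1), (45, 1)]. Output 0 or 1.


Distances from query 18:
Point 20 (class 0): distance = 2
Point 13 (class 1): distance = 5
Point 25 (class 0): distance = 7
K=3 nearest neighbors: classes = [0, 1, 0]
Votes for class 1: 1 / 3
Majority vote => class 0

0


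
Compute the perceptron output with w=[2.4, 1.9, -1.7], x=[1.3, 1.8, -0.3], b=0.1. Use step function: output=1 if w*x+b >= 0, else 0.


z = w . x + b
= 2.4*1.3 + 1.9*1.8 + -1.7*-0.3 + 0.1
= 3.12 + 3.42 + 0.51 + 0.1
= 7.05 + 0.1
= 7.15
Since z = 7.15 >= 0, output = 1

1


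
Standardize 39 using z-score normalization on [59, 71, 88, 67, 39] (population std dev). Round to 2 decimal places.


Mean = (59 + 71 + 88 + 67 + 39) / 5 = 64.8
Variance = sum((x_i - mean)^2) / n = 256.16
Std = sqrt(256.16) = 16.005
Z = (x - mean) / std
= (39 - 64.8) / 16.005
= -25.8 / 16.005
= -1.61

-1.61


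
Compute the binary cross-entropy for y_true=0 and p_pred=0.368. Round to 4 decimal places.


For y=0: Loss = -log(1-p)
= -log(1 - 0.368)
= -log(0.632)
= -(-0.4589)
= 0.4589

0.4589


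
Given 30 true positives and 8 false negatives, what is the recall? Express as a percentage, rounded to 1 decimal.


Recall = TP / (TP + FN) * 100
= 30 / (30 + 8)
= 30 / 38
= 0.7895
= 78.9%

78.9


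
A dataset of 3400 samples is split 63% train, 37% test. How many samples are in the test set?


Train samples = 3400 * 63% = 2142
Test samples = 3400 - 2142
= 1258

1258


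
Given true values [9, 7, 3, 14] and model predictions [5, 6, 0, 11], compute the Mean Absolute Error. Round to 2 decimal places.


Absolute errors: [4, 1, 3, 3]
Sum of absolute errors = 11
MAE = 11 / 4 = 2.75

2.75


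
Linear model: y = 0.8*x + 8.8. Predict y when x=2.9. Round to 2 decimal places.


y = 0.8 * 2.9 + (8.8)
= 2.32 + (8.8)
= 11.12

11.12


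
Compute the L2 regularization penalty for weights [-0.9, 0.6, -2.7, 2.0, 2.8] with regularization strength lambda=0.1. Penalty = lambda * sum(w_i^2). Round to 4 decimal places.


Squaring each weight:
(-0.9)^2 = 0.81
0.6^2 = 0.36
(-2.7)^2 = 7.29
2.0^2 = 4.0
2.8^2 = 7.84
Sum of squares = 20.3
Penalty = 0.1 * 20.3 = 2.0300

2.0300


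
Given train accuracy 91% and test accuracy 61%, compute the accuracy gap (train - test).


Gap = train_accuracy - test_accuracy
= 91 - 61
= 30%
This large gap strongly indicates overfitting.

30


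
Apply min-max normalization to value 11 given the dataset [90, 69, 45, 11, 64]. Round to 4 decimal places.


Min = 11, Max = 90
Range = 90 - 11 = 79
Scaled = (x - min) / (max - min)
= (11 - 11) / 79
= 0 / 79
= 0.0000

0.0000


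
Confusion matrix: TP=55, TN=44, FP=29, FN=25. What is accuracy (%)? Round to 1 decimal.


Accuracy = (TP + TN) / (TP + TN + FP + FN) * 100
= (55 + 44) / (55 + 44 + 29 + 25)
= 99 / 153
= 0.6471
= 64.7%

64.7


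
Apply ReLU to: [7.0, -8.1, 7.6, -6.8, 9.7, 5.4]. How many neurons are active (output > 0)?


ReLU(x) = max(0, x) for each element:
ReLU(7.0) = 7.0
ReLU(-8.1) = 0
ReLU(7.6) = 7.6
ReLU(-6.8) = 0
ReLU(9.7) = 9.7
ReLU(5.4) = 5.4
Active neurons (>0): 4

4


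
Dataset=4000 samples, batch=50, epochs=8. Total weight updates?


Iterations per epoch = 4000 / 50 = 80
Total updates = iterations_per_epoch * epochs
= 80 * 8
= 640

640


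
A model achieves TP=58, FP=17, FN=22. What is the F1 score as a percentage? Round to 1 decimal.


Precision = TP / (TP + FP) = 58 / 75 = 0.7733
Recall = TP / (TP + FN) = 58 / 80 = 0.725
F1 = 2 * P * R / (P + R)
= 2 * 0.7733 * 0.725 / (0.7733 + 0.725)
= 1.1213 / 1.4983
= 0.7484
As percentage: 74.8%

74.8


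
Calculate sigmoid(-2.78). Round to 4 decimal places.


sigmoid(z) = 1 / (1 + exp(-z))
exp(-(-2.78)) = exp(2.78) = 16.119
1 + 16.119 = 17.119
1 / 17.119 = 0.0584

0.0584


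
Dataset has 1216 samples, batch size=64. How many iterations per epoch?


Iterations per epoch = dataset_size / batch_size
= 1216 / 64
= 19

19


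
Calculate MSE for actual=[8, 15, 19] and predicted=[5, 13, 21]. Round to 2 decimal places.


Differences: [3, 2, -2]
Squared errors: [9, 4, 4]
Sum of squared errors = 17
MSE = 17 / 3 = 5.67

5.67


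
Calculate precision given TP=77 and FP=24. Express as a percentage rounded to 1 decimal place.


Precision = TP / (TP + FP) * 100
= 77 / (77 + 24)
= 77 / 101
= 0.7624
= 76.2%

76.2


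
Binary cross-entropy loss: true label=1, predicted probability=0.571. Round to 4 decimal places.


For y=1: Loss = -log(p)
= -log(0.571)
= -(-0.5604)
= 0.5604

0.5604


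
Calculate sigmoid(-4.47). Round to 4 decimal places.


sigmoid(z) = 1 / (1 + exp(-z))
exp(-(-4.47)) = exp(4.47) = 87.3567
1 + 87.3567 = 88.3567
1 / 88.3567 = 0.0113

0.0113


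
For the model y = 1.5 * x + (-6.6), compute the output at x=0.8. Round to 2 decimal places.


y = 1.5 * 0.8 + (-6.6)
= 1.2 + (-6.6)
= -5.40

-5.40


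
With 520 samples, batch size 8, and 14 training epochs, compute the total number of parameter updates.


Iterations per epoch = 520 / 8 = 65
Total updates = iterations_per_epoch * epochs
= 65 * 14
= 910

910


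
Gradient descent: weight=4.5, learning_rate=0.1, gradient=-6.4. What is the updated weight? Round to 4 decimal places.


w_new = w_old - lr * gradient
= 4.5 - 0.1 * -6.4
= 4.5 - (-0.64)
= 5.1400

5.1400


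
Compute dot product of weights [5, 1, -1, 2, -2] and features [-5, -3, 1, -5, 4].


Element-wise products:
5 * -5 = -25
1 * -3 = -3
-1 * 1 = -1
2 * -5 = -10
-2 * 4 = -8
Sum = -25 + -3 + -1 + -10 + -8
= -47

-47


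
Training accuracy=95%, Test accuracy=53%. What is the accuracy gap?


Gap = train_accuracy - test_accuracy
= 95 - 53
= 42%
This large gap strongly indicates overfitting.

42


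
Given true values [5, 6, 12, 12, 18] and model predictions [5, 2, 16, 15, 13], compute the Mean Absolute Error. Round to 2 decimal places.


Absolute errors: [0, 4, 4, 3, 5]
Sum of absolute errors = 16
MAE = 16 / 5 = 3.20

3.20


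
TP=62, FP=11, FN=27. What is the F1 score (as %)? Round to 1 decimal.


Precision = TP / (TP + FP) = 62 / 73 = 0.8493
Recall = TP / (TP + FN) = 62 / 89 = 0.6966
F1 = 2 * P * R / (P + R)
= 2 * 0.8493 * 0.6966 / (0.8493 + 0.6966)
= 1.1833 / 1.5459
= 0.7654
As percentage: 76.5%

76.5


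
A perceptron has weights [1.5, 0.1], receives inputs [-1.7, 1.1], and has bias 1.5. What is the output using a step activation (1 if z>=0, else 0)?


z = w . x + b
= 1.5*-1.7 + 0.1*1.1 + 1.5
= -2.55 + 0.11 + 1.5
= -2.44 + 1.5
= -0.94
Since z = -0.94 < 0, output = 0

0


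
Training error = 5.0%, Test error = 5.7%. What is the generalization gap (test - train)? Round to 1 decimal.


Generalization gap = test_error - train_error
= 5.7 - 5.0
= 0.7%
A small gap suggests good generalization.

0.7


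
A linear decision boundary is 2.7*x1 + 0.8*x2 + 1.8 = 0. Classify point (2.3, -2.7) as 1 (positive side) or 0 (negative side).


Compute 2.7 * 2.3 + 0.8 * -2.7 + 1.8
= 6.21 + -2.16 + 1.8
= 5.85
Since 5.85 >= 0, the point is on the positive side.

1


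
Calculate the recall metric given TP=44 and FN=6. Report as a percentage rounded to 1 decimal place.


Recall = TP / (TP + FN) * 100
= 44 / (44 + 6)
= 44 / 50
= 0.88
= 88.0%

88.0


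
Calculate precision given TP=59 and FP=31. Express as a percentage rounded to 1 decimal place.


Precision = TP / (TP + FP) * 100
= 59 / (59 + 31)
= 59 / 90
= 0.6556
= 65.6%

65.6


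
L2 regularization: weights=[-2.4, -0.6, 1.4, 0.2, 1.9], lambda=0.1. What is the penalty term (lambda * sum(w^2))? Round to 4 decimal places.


Squaring each weight:
(-2.4)^2 = 5.76
(-0.6)^2 = 0.36
1.4^2 = 1.96
0.2^2 = 0.04
1.9^2 = 3.61
Sum of squares = 11.73
Penalty = 0.1 * 11.73 = 1.1730

1.1730


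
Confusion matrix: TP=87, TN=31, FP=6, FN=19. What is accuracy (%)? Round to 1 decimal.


Accuracy = (TP + TN) / (TP + TN + FP + FN) * 100
= (87 + 31) / (87 + 31 + 6 + 19)
= 118 / 143
= 0.8252
= 82.5%

82.5


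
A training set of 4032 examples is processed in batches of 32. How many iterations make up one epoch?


Iterations per epoch = dataset_size / batch_size
= 4032 / 32
= 126

126


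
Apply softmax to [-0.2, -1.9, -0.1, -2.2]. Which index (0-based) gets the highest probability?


Softmax is a monotonic transformation, so it preserves the argmax.
We need to find the index of the maximum logit.
Index 0: -0.2
Index 1: -1.9
Index 2: -0.1
Index 3: -2.2
Maximum logit = -0.1 at index 2

2


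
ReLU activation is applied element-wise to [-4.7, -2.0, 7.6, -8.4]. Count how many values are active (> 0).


ReLU(x) = max(0, x) for each element:
ReLU(-4.7) = 0
ReLU(-2.0) = 0
ReLU(7.6) = 7.6
ReLU(-8.4) = 0
Active neurons (>0): 1

1


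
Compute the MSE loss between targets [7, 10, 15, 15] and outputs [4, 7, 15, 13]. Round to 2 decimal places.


Differences: [3, 3, 0, 2]
Squared errors: [9, 9, 0, 4]
Sum of squared errors = 22
MSE = 22 / 4 = 5.50

5.50


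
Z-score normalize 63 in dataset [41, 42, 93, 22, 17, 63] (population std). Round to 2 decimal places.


Mean = (41 + 42 + 93 + 22 + 17 + 63) / 6 = 46.3333
Variance = sum((x_i - mean)^2) / n = 659.2222
Std = sqrt(659.2222) = 25.6753
Z = (x - mean) / std
= (63 - 46.3333) / 25.6753
= 16.6667 / 25.6753
= 0.65

0.65


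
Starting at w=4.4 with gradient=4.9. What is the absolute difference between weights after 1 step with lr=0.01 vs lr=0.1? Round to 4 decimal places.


With lr=0.01: w_new = 4.4 - 0.01 * 4.9 = 4.351
With lr=0.1: w_new = 4.4 - 0.1 * 4.9 = 3.91
Absolute difference = |4.351 - 3.91|
= 0.4410

0.4410


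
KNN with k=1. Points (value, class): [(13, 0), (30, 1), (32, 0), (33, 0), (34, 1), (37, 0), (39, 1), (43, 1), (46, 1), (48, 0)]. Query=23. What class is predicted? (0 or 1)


Distances from query 23:
Point 30 (class 1): distance = 7
K=1 nearest neighbors: classes = [1]
Votes for class 1: 1 / 1
Majority vote => class 1

1


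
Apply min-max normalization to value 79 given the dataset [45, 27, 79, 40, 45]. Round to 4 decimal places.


Min = 27, Max = 79
Range = 79 - 27 = 52
Scaled = (x - min) / (max - min)
= (79 - 27) / 52
= 52 / 52
= 1.0000

1.0000


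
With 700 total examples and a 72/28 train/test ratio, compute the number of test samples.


Train samples = 700 * 72% = 504
Test samples = 700 - 504
= 196

196


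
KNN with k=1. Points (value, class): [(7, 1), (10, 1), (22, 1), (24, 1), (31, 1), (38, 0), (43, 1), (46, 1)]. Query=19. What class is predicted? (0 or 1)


Distances from query 19:
Point 22 (class 1): distance = 3
K=1 nearest neighbors: classes = [1]
Votes for class 1: 1 / 1
Majority vote => class 1

1


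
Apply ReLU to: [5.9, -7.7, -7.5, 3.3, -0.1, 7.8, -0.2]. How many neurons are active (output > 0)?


ReLU(x) = max(0, x) for each element:
ReLU(5.9) = 5.9
ReLU(-7.7) = 0
ReLU(-7.5) = 0
ReLU(3.3) = 3.3
ReLU(-0.1) = 0
ReLU(7.8) = 7.8
ReLU(-0.2) = 0
Active neurons (>0): 3

3


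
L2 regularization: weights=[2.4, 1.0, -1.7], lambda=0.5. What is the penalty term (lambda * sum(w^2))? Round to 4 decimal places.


Squaring each weight:
2.4^2 = 5.76
1.0^2 = 1.0
(-1.7)^2 = 2.89
Sum of squares = 9.65
Penalty = 0.5 * 9.65 = 4.8250

4.8250


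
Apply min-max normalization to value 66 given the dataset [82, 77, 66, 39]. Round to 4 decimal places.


Min = 39, Max = 82
Range = 82 - 39 = 43
Scaled = (x - min) / (max - min)
= (66 - 39) / 43
= 27 / 43
= 0.6279

0.6279


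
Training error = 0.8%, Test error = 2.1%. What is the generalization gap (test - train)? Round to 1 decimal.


Generalization gap = test_error - train_error
= 2.1 - 0.8
= 1.3%
A small gap suggests good generalization.

1.3


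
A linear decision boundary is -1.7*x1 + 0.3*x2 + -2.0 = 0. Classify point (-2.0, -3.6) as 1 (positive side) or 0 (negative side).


Compute -1.7 * -2.0 + 0.3 * -3.6 + -2.0
= 3.4 + -1.08 + -2.0
= 0.32
Since 0.32 >= 0, the point is on the positive side.

1


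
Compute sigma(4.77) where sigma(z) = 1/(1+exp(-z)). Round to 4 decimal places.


sigmoid(z) = 1 / (1 + exp(-z))
exp(-(4.77)) = exp(-4.77) = 0.0085
1 + 0.0085 = 1.0085
1 / 1.0085 = 0.9916

0.9916


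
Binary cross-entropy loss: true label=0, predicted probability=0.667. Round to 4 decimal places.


For y=0: Loss = -log(1-p)
= -log(1 - 0.667)
= -log(0.333)
= -(-1.0996)
= 1.0996

1.0996


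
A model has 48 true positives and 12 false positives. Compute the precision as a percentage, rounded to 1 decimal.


Precision = TP / (TP + FP) * 100
= 48 / (48 + 12)
= 48 / 60
= 0.8
= 80.0%

80.0


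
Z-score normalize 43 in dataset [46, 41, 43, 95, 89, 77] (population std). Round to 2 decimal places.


Mean = (46 + 41 + 43 + 95 + 89 + 77) / 6 = 65.1667
Variance = sum((x_i - mean)^2) / n = 506.8056
Std = sqrt(506.8056) = 22.5123
Z = (x - mean) / std
= (43 - 65.1667) / 22.5123
= -22.1667 / 22.5123
= -0.98

-0.98


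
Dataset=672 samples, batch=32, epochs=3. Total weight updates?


Iterations per epoch = 672 / 32 = 21
Total updates = iterations_per_epoch * epochs
= 21 * 3
= 63

63


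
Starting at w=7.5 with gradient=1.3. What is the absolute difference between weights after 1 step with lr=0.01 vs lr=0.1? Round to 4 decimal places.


With lr=0.01: w_new = 7.5 - 0.01 * 1.3 = 7.487
With lr=0.1: w_new = 7.5 - 0.1 * 1.3 = 7.37
Absolute difference = |7.487 - 7.37|
= 0.1170

0.1170


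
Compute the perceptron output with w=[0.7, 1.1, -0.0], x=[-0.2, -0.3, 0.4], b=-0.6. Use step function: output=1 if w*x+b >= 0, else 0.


z = w . x + b
= 0.7*-0.2 + 1.1*-0.3 + -0.0*0.4 + -0.6
= -0.14 + -0.33 + -0.0 + -0.6
= -0.47 + -0.6
= -1.07
Since z = -1.07 < 0, output = 0

0


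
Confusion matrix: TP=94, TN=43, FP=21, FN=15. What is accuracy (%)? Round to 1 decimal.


Accuracy = (TP + TN) / (TP + TN + FP + FN) * 100
= (94 + 43) / (94 + 43 + 21 + 15)
= 137 / 173
= 0.7919
= 79.2%

79.2


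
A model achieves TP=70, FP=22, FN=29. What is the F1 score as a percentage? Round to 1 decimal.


Precision = TP / (TP + FP) = 70 / 92 = 0.7609
Recall = TP / (TP + FN) = 70 / 99 = 0.7071
F1 = 2 * P * R / (P + R)
= 2 * 0.7609 * 0.7071 / (0.7609 + 0.7071)
= 1.076 / 1.4679
= 0.733
As percentage: 73.3%

73.3


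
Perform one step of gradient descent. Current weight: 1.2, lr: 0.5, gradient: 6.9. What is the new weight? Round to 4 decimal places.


w_new = w_old - lr * gradient
= 1.2 - 0.5 * 6.9
= 1.2 - (3.45)
= -2.2500

-2.2500


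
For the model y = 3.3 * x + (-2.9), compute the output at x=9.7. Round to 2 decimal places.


y = 3.3 * 9.7 + (-2.9)
= 32.01 + (-2.9)
= 29.11

29.11


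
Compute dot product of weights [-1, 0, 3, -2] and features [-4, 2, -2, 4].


Element-wise products:
-1 * -4 = 4
0 * 2 = 0
3 * -2 = -6
-2 * 4 = -8
Sum = 4 + 0 + -6 + -8
= -10

-10


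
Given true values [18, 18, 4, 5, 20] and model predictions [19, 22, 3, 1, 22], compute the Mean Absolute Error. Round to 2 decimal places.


Absolute errors: [1, 4, 1, 4, 2]
Sum of absolute errors = 12
MAE = 12 / 5 = 2.40

2.40


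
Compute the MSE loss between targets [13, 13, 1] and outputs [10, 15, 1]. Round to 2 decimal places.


Differences: [3, -2, 0]
Squared errors: [9, 4, 0]
Sum of squared errors = 13
MSE = 13 / 3 = 4.33

4.33


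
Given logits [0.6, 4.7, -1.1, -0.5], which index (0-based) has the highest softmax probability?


Softmax is a monotonic transformation, so it preserves the argmax.
We need to find the index of the maximum logit.
Index 0: 0.6
Index 1: 4.7
Index 2: -1.1
Index 3: -0.5
Maximum logit = 4.7 at index 1

1


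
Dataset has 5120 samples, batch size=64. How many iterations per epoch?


Iterations per epoch = dataset_size / batch_size
= 5120 / 64
= 80

80


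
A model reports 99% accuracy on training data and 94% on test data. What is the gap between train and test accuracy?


Gap = train_accuracy - test_accuracy
= 99 - 94
= 5%
This moderate gap may indicate mild overfitting.

5


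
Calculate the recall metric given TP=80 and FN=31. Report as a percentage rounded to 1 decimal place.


Recall = TP / (TP + FN) * 100
= 80 / (80 + 31)
= 80 / 111
= 0.7207
= 72.1%

72.1


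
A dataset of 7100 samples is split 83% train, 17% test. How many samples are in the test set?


Train samples = 7100 * 83% = 5893
Test samples = 7100 - 5893
= 1207

1207


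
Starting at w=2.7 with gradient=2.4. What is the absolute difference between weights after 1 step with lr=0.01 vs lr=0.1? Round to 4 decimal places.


With lr=0.01: w_new = 2.7 - 0.01 * 2.4 = 2.676
With lr=0.1: w_new = 2.7 - 0.1 * 2.4 = 2.46
Absolute difference = |2.676 - 2.46|
= 0.2160

0.2160


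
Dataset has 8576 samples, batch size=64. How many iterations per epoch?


Iterations per epoch = dataset_size / batch_size
= 8576 / 64
= 134

134


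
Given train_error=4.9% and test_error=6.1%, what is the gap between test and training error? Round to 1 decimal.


Generalization gap = test_error - train_error
= 6.1 - 4.9
= 1.2%
A small gap suggests good generalization.

1.2


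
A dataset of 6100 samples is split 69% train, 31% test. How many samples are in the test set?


Train samples = 6100 * 69% = 4209
Test samples = 6100 - 4209
= 1891

1891


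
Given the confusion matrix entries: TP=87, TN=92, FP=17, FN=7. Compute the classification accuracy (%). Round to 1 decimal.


Accuracy = (TP + TN) / (TP + TN + FP + FN) * 100
= (87 + 92) / (87 + 92 + 17 + 7)
= 179 / 203
= 0.8818
= 88.2%

88.2


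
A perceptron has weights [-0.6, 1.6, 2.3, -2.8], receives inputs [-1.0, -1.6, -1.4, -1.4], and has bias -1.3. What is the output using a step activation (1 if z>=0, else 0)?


z = w . x + b
= -0.6*-1.0 + 1.6*-1.6 + 2.3*-1.4 + -2.8*-1.4 + -1.3
= 0.6 + -2.56 + -3.22 + 3.92 + -1.3
= -1.26 + -1.3
= -2.56
Since z = -2.56 < 0, output = 0

0


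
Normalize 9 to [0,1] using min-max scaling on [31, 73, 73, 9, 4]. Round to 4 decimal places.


Min = 4, Max = 73
Range = 73 - 4 = 69
Scaled = (x - min) / (max - min)
= (9 - 4) / 69
= 5 / 69
= 0.0725

0.0725


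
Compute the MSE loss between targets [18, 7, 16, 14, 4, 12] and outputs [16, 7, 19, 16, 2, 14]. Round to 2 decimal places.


Differences: [2, 0, -3, -2, 2, -2]
Squared errors: [4, 0, 9, 4, 4, 4]
Sum of squared errors = 25
MSE = 25 / 6 = 4.17

4.17


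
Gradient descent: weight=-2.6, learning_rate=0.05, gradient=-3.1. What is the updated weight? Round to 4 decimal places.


w_new = w_old - lr * gradient
= -2.6 - 0.05 * -3.1
= -2.6 - (-0.155)
= -2.4450

-2.4450


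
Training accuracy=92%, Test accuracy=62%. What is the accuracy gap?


Gap = train_accuracy - test_accuracy
= 92 - 62
= 30%
This large gap strongly indicates overfitting.

30


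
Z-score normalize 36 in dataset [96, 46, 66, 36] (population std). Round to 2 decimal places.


Mean = (96 + 46 + 66 + 36) / 4 = 61.0
Variance = sum((x_i - mean)^2) / n = 525.0
Std = sqrt(525.0) = 22.9129
Z = (x - mean) / std
= (36 - 61.0) / 22.9129
= -25.0 / 22.9129
= -1.09

-1.09


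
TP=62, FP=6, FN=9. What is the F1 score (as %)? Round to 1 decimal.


Precision = TP / (TP + FP) = 62 / 68 = 0.9118
Recall = TP / (TP + FN) = 62 / 71 = 0.8732
F1 = 2 * P * R / (P + R)
= 2 * 0.9118 * 0.8732 / (0.9118 + 0.8732)
= 1.5924 / 1.785
= 0.8921
As percentage: 89.2%

89.2


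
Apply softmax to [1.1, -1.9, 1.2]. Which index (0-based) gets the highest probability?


Softmax is a monotonic transformation, so it preserves the argmax.
We need to find the index of the maximum logit.
Index 0: 1.1
Index 1: -1.9
Index 2: 1.2
Maximum logit = 1.2 at index 2

2


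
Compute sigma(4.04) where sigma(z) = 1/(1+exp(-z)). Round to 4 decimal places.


sigmoid(z) = 1 / (1 + exp(-z))
exp(-(4.04)) = exp(-4.04) = 0.0176
1 + 0.0176 = 1.0176
1 / 1.0176 = 0.9827

0.9827


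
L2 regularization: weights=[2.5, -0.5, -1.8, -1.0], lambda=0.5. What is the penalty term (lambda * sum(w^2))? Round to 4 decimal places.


Squaring each weight:
2.5^2 = 6.25
(-0.5)^2 = 0.25
(-1.8)^2 = 3.24
(-1.0)^2 = 1.0
Sum of squares = 10.74
Penalty = 0.5 * 10.74 = 5.3700

5.3700


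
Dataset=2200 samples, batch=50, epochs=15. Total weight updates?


Iterations per epoch = 2200 / 50 = 44
Total updates = iterations_per_epoch * epochs
= 44 * 15
= 660

660


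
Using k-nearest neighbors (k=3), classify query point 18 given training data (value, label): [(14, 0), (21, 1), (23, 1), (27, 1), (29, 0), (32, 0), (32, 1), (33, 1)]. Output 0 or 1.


Distances from query 18:
Point 21 (class 1): distance = 3
Point 14 (class 0): distance = 4
Point 23 (class 1): distance = 5
K=3 nearest neighbors: classes = [1, 0, 1]
Votes for class 1: 2 / 3
Majority vote => class 1

1


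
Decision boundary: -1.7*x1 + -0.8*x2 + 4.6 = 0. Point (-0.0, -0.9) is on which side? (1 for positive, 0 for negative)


Compute -1.7 * -0.0 + -0.8 * -0.9 + 4.6
= 0.0 + 0.72 + 4.6
= 5.32
Since 5.32 >= 0, the point is on the positive side.

1


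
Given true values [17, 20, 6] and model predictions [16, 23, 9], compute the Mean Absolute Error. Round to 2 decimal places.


Absolute errors: [1, 3, 3]
Sum of absolute errors = 7
MAE = 7 / 3 = 2.33

2.33


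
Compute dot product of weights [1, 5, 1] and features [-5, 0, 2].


Element-wise products:
1 * -5 = -5
5 * 0 = 0
1 * 2 = 2
Sum = -5 + 0 + 2
= -3

-3


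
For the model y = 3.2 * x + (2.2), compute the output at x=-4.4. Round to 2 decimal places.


y = 3.2 * -4.4 + (2.2)
= -14.08 + (2.2)
= -11.88

-11.88


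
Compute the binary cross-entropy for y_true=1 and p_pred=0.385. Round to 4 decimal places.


For y=1: Loss = -log(p)
= -log(0.385)
= -(-0.9545)
= 0.9545

0.9545


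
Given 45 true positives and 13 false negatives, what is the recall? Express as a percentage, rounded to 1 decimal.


Recall = TP / (TP + FN) * 100
= 45 / (45 + 13)
= 45 / 58
= 0.7759
= 77.6%

77.6


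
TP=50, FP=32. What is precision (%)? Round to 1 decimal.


Precision = TP / (TP + FP) * 100
= 50 / (50 + 32)
= 50 / 82
= 0.6098
= 61.0%

61.0


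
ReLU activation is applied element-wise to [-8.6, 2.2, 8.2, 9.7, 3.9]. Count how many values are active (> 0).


ReLU(x) = max(0, x) for each element:
ReLU(-8.6) = 0
ReLU(2.2) = 2.2
ReLU(8.2) = 8.2
ReLU(9.7) = 9.7
ReLU(3.9) = 3.9
Active neurons (>0): 4

4


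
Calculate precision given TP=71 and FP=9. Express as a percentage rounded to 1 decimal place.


Precision = TP / (TP + FP) * 100
= 71 / (71 + 9)
= 71 / 80
= 0.8875
= 88.8%

88.8


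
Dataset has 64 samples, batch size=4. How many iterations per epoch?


Iterations per epoch = dataset_size / batch_size
= 64 / 4
= 16

16


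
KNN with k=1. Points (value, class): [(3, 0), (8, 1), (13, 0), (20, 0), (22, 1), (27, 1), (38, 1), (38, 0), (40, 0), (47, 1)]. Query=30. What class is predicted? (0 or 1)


Distances from query 30:
Point 27 (class 1): distance = 3
K=1 nearest neighbors: classes = [1]
Votes for class 1: 1 / 1
Majority vote => class 1

1


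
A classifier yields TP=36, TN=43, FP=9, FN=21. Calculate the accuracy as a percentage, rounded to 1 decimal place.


Accuracy = (TP + TN) / (TP + TN + FP + FN) * 100
= (36 + 43) / (36 + 43 + 9 + 21)
= 79 / 109
= 0.7248
= 72.5%

72.5


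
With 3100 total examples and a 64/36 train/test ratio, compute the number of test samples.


Train samples = 3100 * 64% = 1984
Test samples = 3100 - 1984
= 1116

1116


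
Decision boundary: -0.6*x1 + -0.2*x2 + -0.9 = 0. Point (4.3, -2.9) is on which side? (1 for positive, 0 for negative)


Compute -0.6 * 4.3 + -0.2 * -2.9 + -0.9
= -2.58 + 0.58 + -0.9
= -2.9
Since -2.9 < 0, the point is on the negative side.

0


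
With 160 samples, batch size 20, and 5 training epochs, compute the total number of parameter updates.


Iterations per epoch = 160 / 20 = 8
Total updates = iterations_per_epoch * epochs
= 8 * 5
= 40

40


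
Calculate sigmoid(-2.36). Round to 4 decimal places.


sigmoid(z) = 1 / (1 + exp(-z))
exp(-(-2.36)) = exp(2.36) = 10.591
1 + 10.591 = 11.591
1 / 11.591 = 0.0863

0.0863


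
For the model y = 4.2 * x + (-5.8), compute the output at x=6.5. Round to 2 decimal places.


y = 4.2 * 6.5 + (-5.8)
= 27.3 + (-5.8)
= 21.50

21.50


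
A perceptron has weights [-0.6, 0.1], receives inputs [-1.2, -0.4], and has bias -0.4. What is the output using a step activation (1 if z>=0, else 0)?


z = w . x + b
= -0.6*-1.2 + 0.1*-0.4 + -0.4
= 0.72 + -0.04 + -0.4
= 0.68 + -0.4
= 0.28
Since z = 0.28 >= 0, output = 1

1


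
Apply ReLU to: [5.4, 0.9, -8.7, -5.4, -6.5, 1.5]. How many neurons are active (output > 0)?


ReLU(x) = max(0, x) for each element:
ReLU(5.4) = 5.4
ReLU(0.9) = 0.9
ReLU(-8.7) = 0
ReLU(-5.4) = 0
ReLU(-6.5) = 0
ReLU(1.5) = 1.5
Active neurons (>0): 3

3


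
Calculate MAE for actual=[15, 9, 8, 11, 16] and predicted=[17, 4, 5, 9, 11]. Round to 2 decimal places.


Absolute errors: [2, 5, 3, 2, 5]
Sum of absolute errors = 17
MAE = 17 / 5 = 3.40

3.40


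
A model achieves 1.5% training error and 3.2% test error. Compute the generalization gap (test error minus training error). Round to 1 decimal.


Generalization gap = test_error - train_error
= 3.2 - 1.5
= 1.7%
A small gap suggests good generalization.

1.7


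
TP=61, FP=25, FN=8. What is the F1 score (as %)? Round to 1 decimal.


Precision = TP / (TP + FP) = 61 / 86 = 0.7093
Recall = TP / (TP + FN) = 61 / 69 = 0.8841
F1 = 2 * P * R / (P + R)
= 2 * 0.7093 * 0.8841 / (0.7093 + 0.8841)
= 1.2541 / 1.5934
= 0.7871
As percentage: 78.7%

78.7


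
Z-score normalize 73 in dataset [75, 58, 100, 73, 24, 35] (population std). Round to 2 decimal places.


Mean = (75 + 58 + 100 + 73 + 24 + 35) / 6 = 60.8333
Variance = sum((x_i - mean)^2) / n = 652.4722
Std = sqrt(652.4722) = 25.5435
Z = (x - mean) / std
= (73 - 60.8333) / 25.5435
= 12.1667 / 25.5435
= 0.48

0.48


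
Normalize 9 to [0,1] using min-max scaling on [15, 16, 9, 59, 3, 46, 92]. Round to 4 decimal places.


Min = 3, Max = 92
Range = 92 - 3 = 89
Scaled = (x - min) / (max - min)
= (9 - 3) / 89
= 6 / 89
= 0.0674

0.0674


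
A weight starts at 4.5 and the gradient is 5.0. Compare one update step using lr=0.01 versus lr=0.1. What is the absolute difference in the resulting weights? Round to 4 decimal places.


With lr=0.01: w_new = 4.5 - 0.01 * 5.0 = 4.45
With lr=0.1: w_new = 4.5 - 0.1 * 5.0 = 4.0
Absolute difference = |4.45 - 4.0|
= 0.4500

0.4500


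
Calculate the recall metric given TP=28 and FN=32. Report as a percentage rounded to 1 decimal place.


Recall = TP / (TP + FN) * 100
= 28 / (28 + 32)
= 28 / 60
= 0.4667
= 46.7%

46.7


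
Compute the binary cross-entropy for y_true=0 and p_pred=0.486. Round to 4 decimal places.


For y=0: Loss = -log(1-p)
= -log(1 - 0.486)
= -log(0.514)
= -(-0.6655)
= 0.6655

0.6655


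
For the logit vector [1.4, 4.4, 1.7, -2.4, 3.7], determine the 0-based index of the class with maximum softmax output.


Softmax is a monotonic transformation, so it preserves the argmax.
We need to find the index of the maximum logit.
Index 0: 1.4
Index 1: 4.4
Index 2: 1.7
Index 3: -2.4
Index 4: 3.7
Maximum logit = 4.4 at index 1

1


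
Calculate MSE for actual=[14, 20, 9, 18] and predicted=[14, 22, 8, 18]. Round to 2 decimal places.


Differences: [0, -2, 1, 0]
Squared errors: [0, 4, 1, 0]
Sum of squared errors = 5
MSE = 5 / 4 = 1.25

1.25


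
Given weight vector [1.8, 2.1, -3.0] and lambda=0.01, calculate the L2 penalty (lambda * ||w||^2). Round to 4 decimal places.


Squaring each weight:
1.8^2 = 3.24
2.1^2 = 4.41
(-3.0)^2 = 9.0
Sum of squares = 16.65
Penalty = 0.01 * 16.65 = 0.1665

0.1665


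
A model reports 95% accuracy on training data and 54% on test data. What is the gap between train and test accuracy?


Gap = train_accuracy - test_accuracy
= 95 - 54
= 41%
This large gap strongly indicates overfitting.

41


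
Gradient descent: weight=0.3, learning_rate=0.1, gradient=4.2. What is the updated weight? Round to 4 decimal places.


w_new = w_old - lr * gradient
= 0.3 - 0.1 * 4.2
= 0.3 - (0.42)
= -0.1200

-0.1200


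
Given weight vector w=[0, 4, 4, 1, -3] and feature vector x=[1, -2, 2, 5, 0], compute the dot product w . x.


Element-wise products:
0 * 1 = 0
4 * -2 = -8
4 * 2 = 8
1 * 5 = 5
-3 * 0 = 0
Sum = 0 + -8 + 8 + 5 + 0
= 5

5


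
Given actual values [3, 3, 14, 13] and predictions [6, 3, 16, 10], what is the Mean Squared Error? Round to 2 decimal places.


Differences: [-3, 0, -2, 3]
Squared errors: [9, 0, 4, 9]
Sum of squared errors = 22
MSE = 22 / 4 = 5.50

5.50


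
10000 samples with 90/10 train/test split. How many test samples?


Train samples = 10000 * 90% = 9000
Test samples = 10000 - 9000
= 1000

1000
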